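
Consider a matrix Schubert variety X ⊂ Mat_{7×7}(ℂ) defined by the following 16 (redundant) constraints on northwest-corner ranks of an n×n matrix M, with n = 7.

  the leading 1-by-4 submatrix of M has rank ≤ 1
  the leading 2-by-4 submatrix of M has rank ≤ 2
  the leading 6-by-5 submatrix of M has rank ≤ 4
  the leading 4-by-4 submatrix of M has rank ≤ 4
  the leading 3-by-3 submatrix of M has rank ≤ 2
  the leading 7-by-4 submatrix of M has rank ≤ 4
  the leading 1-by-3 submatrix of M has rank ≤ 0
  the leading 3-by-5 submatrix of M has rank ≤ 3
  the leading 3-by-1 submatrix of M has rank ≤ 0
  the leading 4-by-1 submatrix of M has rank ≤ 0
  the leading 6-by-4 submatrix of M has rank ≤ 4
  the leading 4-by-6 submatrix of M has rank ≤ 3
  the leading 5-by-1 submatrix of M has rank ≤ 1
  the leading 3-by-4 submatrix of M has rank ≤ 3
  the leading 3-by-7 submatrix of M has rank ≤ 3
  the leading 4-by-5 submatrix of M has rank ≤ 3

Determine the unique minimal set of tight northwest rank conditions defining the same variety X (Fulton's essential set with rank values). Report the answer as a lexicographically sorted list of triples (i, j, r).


Computing R[i][j] = min implied NW-rank bound (n=7, 16 conditions):

  i=1: 0, 0, 0, 1, 1, 1, 1
  i=2: 0, 1, 1, 2, 2, 2, 2
  i=3: 0, 1, 2, 3, 3, 3, 3
  i=4: 0, 1, 2, 3, 3, 3, 4
  i=5: 1, 2, 3, 4, 4, 4, 5
  i=6: 1, 2, 3, 4, 4, 5, 6
  i=7: 1, 2, 3, 4, 5, 6, 7

giving w = (4, 2, 3, 7, 1, 6, 5) via Δ²R.

|D(w)|=9, |Ess(w)|=4:

[(1, 3, 0), (4, 1, 0), (4, 6, 3), (6, 5, 4)]


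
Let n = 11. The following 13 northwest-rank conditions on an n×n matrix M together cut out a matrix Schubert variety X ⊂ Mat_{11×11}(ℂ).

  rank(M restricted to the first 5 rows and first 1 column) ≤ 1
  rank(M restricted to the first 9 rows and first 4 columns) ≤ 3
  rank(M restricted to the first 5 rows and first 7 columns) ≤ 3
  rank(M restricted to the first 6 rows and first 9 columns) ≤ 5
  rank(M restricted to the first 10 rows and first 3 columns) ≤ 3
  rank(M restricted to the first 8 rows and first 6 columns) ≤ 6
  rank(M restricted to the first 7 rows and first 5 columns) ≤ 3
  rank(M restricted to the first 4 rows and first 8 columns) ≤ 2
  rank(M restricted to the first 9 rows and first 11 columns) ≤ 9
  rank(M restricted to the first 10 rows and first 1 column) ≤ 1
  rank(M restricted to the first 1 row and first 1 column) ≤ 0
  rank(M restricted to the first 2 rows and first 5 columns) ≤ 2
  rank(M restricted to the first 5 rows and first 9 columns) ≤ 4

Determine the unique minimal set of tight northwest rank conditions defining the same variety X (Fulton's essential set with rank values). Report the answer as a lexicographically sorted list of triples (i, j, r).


Computing R[i][j] = min implied NW-rank bound (n=11, 13 conditions):

  row 1: 0 1 1 1 1 1 1 1 1 1 1
  row 2: 1 2 2 2 2 2 2 2 2 2 2
  row 3: 1 2 2 2 2 2 2 2 3 3 3
  row 4: 1 2 2 2 2 2 2 2 3 4 4
  row 5: 1 2 3 3 3 3 3 3 4 5 5
  row 6: 1 2 3 3 3 4 4 4 5 6 6
  row 7: 1 2 3 3 3 4 5 5 6 7 7
  row 8: 1 2 3 3 4 5 6 6 7 8 8
  row 9: 1 2 3 3 4 5 6 7 8 9 9
  row 10: 1 2 3 4 5 6 7 8 9 10 10
  row 11: 1 2 3 4 5 6 7 8 9 10 11

giving w = (2, 1, 9, 10, 3, 6, 7, 5, 8, 4, 11) via Δ²R.

Rothe diagram D(w) (19 cells), 4 SE-corners (essential conditions):

[(1, 1, 0), (4, 8, 2), (7, 5, 3), (9, 4, 3)]


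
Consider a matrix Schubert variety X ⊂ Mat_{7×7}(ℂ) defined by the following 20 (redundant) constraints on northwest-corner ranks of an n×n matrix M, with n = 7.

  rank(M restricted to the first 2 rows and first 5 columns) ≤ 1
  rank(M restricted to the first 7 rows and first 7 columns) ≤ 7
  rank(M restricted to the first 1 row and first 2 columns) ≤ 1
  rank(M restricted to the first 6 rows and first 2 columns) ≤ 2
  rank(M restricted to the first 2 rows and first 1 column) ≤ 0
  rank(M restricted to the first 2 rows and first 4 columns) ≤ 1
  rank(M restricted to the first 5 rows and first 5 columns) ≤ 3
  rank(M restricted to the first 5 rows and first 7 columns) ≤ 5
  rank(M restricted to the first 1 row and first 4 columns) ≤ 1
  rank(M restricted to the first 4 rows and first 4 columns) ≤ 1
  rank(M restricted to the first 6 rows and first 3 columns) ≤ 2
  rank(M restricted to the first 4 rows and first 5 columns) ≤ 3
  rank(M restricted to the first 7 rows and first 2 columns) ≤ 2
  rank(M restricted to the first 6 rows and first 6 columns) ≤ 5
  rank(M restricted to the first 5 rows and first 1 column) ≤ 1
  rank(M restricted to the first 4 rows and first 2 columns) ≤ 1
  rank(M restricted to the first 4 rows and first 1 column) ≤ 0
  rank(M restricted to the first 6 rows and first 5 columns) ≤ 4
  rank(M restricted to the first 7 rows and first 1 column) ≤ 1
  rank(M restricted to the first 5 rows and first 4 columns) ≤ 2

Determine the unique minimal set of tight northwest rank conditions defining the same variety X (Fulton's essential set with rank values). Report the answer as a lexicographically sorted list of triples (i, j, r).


Recovering R(i,j) via the rank-extension bound from the 20 conditions:

  0, 1, 1, 1, 1, 1, 1
  0, 1, 1, 1, 1, 2, 2
  0, 1, 1, 1, 2, 3, 3
  0, 1, 1, 1, 2, 3, 4
  1, 2, 2, 2, 3, 4, 5
  1, 2, 2, 3, 4, 5, 6
  1, 2, 3, 4, 5, 6, 7

so w = (2, 6, 5, 7, 1, 4, 3).

Rothe diagram D(w) (12 cells), 4 SE-corners (essential conditions):

[(2, 5, 1), (4, 1, 0), (4, 4, 1), (6, 3, 2)]


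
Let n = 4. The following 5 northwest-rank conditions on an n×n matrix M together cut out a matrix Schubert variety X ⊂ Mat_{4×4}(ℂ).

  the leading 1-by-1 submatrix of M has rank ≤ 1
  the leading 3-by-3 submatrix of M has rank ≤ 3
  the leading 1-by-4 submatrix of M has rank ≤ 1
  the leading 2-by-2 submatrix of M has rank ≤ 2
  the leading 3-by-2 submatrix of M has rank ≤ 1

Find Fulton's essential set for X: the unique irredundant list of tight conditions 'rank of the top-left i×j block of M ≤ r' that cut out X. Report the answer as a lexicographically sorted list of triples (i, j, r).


Propagating the 5 rank bounds to every northwest block:

  1 1 1 1
  1 1 2 2
  1 1 2 3
  1 2 3 4

giving w = (1, 3, 4, 2) via Δ²R.

1 SE-corner of the 2-cell Rothe diagram gives Ess(w):

[(3, 2, 1)]


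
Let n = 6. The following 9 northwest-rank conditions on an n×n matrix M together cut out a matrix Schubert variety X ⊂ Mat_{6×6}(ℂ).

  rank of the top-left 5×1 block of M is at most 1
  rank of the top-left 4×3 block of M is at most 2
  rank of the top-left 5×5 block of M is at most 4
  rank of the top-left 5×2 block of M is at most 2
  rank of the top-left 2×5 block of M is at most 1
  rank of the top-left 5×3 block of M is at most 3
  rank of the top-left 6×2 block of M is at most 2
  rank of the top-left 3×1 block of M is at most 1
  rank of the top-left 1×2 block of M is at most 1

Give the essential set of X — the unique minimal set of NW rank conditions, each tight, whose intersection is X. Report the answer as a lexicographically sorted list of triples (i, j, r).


Computing R[i][j] = min implied NW-rank bound (n=6, 9 conditions):

  i=1: 1 1 1 1 1 1
  i=2: 1 1 1 1 1 2
  i=3: 1 2 2 2 2 3
  i=4: 1 2 2 3 3 4
  i=5: 1 2 3 4 4 5
  i=6: 1 2 3 4 5 6

hence w(1..6) = (1, 6, 2, 4, 3, 5).

D(w) has 5 cells with 2 SE-corners; essential set:

[(2, 5, 1), (4, 3, 2)]


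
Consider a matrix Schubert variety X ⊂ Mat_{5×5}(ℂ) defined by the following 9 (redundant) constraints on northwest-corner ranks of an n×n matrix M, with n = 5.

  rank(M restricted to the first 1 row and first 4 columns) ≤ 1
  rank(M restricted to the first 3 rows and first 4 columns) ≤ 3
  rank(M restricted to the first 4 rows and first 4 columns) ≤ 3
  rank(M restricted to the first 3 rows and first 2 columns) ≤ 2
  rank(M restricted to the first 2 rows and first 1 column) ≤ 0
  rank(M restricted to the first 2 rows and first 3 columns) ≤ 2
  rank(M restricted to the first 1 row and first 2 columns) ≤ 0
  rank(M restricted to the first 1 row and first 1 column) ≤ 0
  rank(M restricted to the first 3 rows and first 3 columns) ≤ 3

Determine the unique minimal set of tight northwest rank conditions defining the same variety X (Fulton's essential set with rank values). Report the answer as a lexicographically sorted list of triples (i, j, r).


Recovering R(i,j) via the rank-extension bound from the 9 conditions:

  R[1]: 0 0 1 1 1
  R[2]: 0 1 2 2 2
  R[3]: 1 2 3 3 3
  R[4]: 1 2 3 3 4
  R[5]: 1 2 3 4 5

reading off 1-entries of Δ²R: w = (3, 2, 1, 5, 4).

Rothe diagram D(w) (4 cells), 3 SE-corners (essential conditions):

[(1, 2, 0), (2, 1, 0), (4, 4, 3)]


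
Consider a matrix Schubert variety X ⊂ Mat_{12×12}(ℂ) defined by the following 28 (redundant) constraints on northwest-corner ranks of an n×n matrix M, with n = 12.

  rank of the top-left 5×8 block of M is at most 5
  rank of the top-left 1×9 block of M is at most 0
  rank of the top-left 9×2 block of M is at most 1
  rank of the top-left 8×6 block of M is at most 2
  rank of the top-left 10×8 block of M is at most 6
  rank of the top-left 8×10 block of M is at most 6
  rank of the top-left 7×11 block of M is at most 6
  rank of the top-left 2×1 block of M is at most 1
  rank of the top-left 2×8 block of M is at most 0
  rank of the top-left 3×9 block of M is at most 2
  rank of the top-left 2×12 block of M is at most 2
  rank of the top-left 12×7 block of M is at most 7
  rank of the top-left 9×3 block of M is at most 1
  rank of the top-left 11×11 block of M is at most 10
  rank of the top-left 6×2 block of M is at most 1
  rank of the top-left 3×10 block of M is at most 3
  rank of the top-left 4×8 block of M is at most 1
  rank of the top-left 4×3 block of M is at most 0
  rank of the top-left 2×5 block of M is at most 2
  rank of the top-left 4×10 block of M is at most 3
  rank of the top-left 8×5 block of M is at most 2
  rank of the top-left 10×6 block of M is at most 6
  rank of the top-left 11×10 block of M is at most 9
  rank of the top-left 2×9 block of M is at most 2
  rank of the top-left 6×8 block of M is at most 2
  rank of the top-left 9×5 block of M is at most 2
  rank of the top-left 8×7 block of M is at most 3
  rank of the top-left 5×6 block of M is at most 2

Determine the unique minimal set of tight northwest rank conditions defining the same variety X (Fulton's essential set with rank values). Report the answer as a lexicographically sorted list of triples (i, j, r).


Computing R[i][j] = min implied NW-rank bound (n=12, 28 conditions):

  0 0 0 0 0 0 0 0 0 1 1 1
  0 0 0 0 0 0 0 0 1 2 2 2
  0 0 0 1 1 1 1 1 2 3 3 3
  0 0 0 1 1 1 1 1 2 3 4 4
  1 1 1 2 2 2 2 2 3 4 5 5
  1 1 1 2 2 2 2 2 3 4 5 6
  1 1 1 2 2 2 3 3 4 5 6 7
  1 1 1 2 2 2 3 4 5 6 7 8
  1 1 1 2 2 3 4 5 6 7 8 9
  1 2 2 3 3 4 5 6 7 8 9 10
  1 2 3 4 4 5 6 7 8 9 10 11
  1 2 3 4 5 6 7 8 9 10 11 12

so w = (10, 9, 4, 11, 1, 12, 7, 8, 6, 2, 3, 5).

ℓ(w)=44; the 8 essential cells (i,j,r):

[(1, 9, 0), (2, 8, 0), (4, 3, 0), (4, 8, 1), (6, 8, 2), (8, 6, 2), (9, 3, 1), (9, 5, 2)]


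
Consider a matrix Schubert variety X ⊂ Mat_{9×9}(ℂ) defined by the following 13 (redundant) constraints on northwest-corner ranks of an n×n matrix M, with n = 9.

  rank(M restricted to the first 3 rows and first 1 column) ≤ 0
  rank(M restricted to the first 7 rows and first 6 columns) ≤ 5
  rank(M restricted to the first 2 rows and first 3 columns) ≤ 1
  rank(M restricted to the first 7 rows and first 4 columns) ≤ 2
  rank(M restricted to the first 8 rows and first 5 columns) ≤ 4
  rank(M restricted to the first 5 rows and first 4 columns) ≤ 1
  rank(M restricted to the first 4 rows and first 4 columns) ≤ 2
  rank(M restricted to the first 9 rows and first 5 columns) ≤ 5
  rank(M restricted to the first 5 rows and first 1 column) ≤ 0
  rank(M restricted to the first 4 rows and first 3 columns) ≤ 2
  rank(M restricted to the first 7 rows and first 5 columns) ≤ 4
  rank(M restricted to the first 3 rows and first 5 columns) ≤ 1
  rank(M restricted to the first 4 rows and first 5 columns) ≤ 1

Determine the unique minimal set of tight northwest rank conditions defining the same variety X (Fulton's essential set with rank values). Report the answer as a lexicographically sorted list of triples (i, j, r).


Rank table r_w(9×9) implied by the 13 constraints:

  i=1: 0 1 1 1 1 1 1 1 1
  i=2: 0 1 1 1 1 2 2 2 2
  i=3: 0 1 1 1 1 2 3 3 3
  i=4: 0 1 1 1 1 2 3 4 4
  i=5: 0 1 1 1 2 3 4 5 5
  i=6: 1 2 2 2 3 4 5 6 6
  i=7: 1 2 2 2 3 4 5 6 7
  i=8: 1 2 3 3 4 5 6 7 8
  i=9: 1 2 3 4 5 6 7 8 9

the unique w with this rank table is (2, 6, 7, 8, 5, 1, 9, 3, 4).

Fulton essential set (4 of the 18 Rothe cells):

[(4, 5, 1), (5, 1, 0), (5, 4, 1), (7, 4, 2)]


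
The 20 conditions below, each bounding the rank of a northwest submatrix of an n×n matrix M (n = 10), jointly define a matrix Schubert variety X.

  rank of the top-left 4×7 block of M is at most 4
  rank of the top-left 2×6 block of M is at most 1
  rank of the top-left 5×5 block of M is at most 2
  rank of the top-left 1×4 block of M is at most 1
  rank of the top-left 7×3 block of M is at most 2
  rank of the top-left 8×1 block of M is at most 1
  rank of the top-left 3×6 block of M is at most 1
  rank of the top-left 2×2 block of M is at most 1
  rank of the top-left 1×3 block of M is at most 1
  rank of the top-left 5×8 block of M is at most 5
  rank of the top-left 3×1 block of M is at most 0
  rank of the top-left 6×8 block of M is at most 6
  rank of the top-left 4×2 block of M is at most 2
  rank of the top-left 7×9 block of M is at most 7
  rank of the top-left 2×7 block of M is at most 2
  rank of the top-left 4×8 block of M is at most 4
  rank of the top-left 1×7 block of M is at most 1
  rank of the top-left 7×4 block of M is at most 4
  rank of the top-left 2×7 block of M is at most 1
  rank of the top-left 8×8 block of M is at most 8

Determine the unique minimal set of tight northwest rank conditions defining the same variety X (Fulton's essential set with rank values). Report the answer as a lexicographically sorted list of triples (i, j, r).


Reconstructing r_w from the 20 given conditions:

  i=1: 0 | 1 | 1 | 1 | 1 | 1 | 1 | 1 | 1 | 1
  i=2: 0 | 1 | 1 | 1 | 1 | 1 | 1 | 2 | 2 | 2
  i=3: 0 | 1 | 1 | 1 | 1 | 1 | 2 | 3 | 3 | 3
  i=4: 1 | 2 | 2 | 2 | 2 | 2 | 3 | 4 | 4 | 4
  i=5: 1 | 2 | 2 | 2 | 2 | 3 | 4 | 5 | 5 | 5
  i=6: 1 | 2 | 2 | 3 | 3 | 4 | 5 | 6 | 6 | 6
  i=7: 1 | 2 | 2 | 3 | 4 | 5 | 6 | 7 | 7 | 7
  i=8: 1 | 2 | 3 | 4 | 5 | 6 | 7 | 8 | 8 | 8
  i=9: 1 | 2 | 3 | 4 | 5 | 6 | 7 | 8 | 9 | 9
  i=10: 1 | 2 | 3 | 4 | 5 | 6 | 7 | 8 | 9 | 10

giving w = (2, 8, 7, 1, 6, 4, 5, 3, 9, 10) via Δ²R.

Fulton essential set (5 of the 17 Rothe cells):

[(2, 7, 1), (3, 1, 0), (3, 6, 1), (5, 5, 2), (7, 3, 2)]


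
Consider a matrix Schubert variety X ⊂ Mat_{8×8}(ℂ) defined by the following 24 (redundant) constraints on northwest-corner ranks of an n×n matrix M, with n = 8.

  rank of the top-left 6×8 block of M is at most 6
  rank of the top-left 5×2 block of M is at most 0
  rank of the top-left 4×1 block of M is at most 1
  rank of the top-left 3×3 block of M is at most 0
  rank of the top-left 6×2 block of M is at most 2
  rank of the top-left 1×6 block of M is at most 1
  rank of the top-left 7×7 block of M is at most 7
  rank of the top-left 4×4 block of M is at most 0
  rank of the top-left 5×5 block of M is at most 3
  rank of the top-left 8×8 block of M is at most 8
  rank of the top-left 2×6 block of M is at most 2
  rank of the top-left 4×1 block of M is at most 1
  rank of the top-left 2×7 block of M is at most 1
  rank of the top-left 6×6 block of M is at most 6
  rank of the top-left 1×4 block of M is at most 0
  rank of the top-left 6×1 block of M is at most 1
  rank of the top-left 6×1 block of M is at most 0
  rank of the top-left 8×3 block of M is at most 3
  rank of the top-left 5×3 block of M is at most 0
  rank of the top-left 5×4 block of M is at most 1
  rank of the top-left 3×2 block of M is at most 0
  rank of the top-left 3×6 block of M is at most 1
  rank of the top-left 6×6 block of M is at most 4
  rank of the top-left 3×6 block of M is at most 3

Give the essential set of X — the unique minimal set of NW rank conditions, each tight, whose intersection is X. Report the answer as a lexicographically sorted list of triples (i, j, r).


Reconstructing r_w from the 24 given conditions:

  0, 0, 0, 0, 1, 1, 1, 1
  0, 0, 0, 0, 1, 1, 1, 2
  0, 0, 0, 0, 1, 1, 2, 3
  0, 0, 0, 0, 1, 2, 3, 4
  0, 0, 0, 1, 2, 3, 4, 5
  0, 1, 1, 2, 3, 4, 5, 6
  1, 2, 2, 3, 4, 5, 6, 7
  1, 2, 3, 4, 5, 6, 7, 8

hence w(1..8) = (5, 8, 7, 6, 4, 2, 1, 3).

5 SE-corners of the 23-cell Rothe diagram give Ess(w):

[(2, 7, 1), (3, 6, 1), (4, 4, 0), (5, 3, 0), (6, 1, 0)]


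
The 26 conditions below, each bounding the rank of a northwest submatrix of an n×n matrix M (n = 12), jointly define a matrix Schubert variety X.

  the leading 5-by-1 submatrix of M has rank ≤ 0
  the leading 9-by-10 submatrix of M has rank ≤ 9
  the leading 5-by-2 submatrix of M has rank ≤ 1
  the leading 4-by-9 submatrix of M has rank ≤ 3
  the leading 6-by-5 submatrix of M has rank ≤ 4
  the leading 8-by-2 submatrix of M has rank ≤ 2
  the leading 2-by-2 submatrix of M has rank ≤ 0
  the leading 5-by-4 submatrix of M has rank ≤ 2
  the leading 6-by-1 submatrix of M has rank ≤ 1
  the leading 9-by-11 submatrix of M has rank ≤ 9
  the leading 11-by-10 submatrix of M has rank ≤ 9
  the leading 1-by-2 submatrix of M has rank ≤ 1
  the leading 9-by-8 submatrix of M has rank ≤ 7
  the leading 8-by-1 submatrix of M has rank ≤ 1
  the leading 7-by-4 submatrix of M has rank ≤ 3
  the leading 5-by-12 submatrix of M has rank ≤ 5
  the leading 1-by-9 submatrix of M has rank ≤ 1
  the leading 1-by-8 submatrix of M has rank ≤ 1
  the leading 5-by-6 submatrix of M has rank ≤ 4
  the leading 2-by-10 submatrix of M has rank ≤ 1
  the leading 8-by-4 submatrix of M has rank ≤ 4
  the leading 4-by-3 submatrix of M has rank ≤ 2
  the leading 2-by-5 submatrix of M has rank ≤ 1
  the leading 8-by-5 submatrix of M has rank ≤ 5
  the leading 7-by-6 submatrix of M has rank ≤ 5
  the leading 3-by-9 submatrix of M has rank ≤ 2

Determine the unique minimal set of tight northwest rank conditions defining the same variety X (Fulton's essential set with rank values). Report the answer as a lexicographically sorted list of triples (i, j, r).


Reconstructing r_w from the 26 given conditions:

  i=1: 0 0 1 1 1 1 1 1 1 1 1 1
  i=2: 0 0 1 1 1 1 1 1 1 1 2 2
  i=3: 0 1 2 2 2 2 2 2 2 2 3 3
  i=4: 0 1 2 2 3 3 3 3 3 3 4 4
  i=5: 0 1 2 2 3 4 4 4 4 4 5 5
  i=6: 1 2 3 3 4 5 5 5 5 5 6 6
  i=7: 1 2 3 3 4 5 6 6 6 6 7 7
  i=8: 1 2 3 4 5 6 7 7 7 7 8 8
  i=9: 1 2 3 4 5 6 7 7 8 8 9 9
  i=10: 1 2 3 4 5 6 7 8 9 9 10 10
  i=11: 1 2 3 4 5 6 7 8 9 9 10 11
  i=12: 1 2 3 4 5 6 7 8 9 10 11 12

so w = (3, 11, 2, 5, 6, 1, 7, 4, 9, 8, 12, 10).

ℓ(w)=19; the 7 essential cells (i,j,r):

[(2, 2, 0), (2, 10, 1), (5, 1, 0), (5, 4, 2), (7, 4, 3), (9, 8, 7), (11, 10, 9)]


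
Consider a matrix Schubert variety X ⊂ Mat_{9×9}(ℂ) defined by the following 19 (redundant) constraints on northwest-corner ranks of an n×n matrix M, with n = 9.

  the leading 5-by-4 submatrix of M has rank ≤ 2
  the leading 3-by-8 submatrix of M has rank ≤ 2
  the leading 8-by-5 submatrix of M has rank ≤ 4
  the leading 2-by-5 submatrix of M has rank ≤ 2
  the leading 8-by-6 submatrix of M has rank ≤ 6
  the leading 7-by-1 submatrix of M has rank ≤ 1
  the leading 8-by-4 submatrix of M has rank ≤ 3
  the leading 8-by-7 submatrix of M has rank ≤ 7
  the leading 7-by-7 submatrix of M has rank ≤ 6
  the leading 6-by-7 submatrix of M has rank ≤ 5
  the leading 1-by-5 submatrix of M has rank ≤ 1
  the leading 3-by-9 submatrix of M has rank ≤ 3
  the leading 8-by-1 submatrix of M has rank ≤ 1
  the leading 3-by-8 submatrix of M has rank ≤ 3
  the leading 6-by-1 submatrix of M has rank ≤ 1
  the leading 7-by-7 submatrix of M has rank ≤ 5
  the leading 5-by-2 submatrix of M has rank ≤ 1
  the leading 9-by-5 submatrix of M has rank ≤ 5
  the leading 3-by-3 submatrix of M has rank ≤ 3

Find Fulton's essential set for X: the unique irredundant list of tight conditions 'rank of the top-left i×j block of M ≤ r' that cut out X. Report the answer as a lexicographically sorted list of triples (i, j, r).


The tightest implied rank at each (i,j), from the 19 conditions:

  R[1]: 1  1  1  1  1  1  1  1  1
  R[2]: 1  1  2  2  2  2  2  2  2
  R[3]: 1  1  2  2  2  2  2  2  3
  R[4]: 1  1  2  2  3  3  3  3  4
  R[5]: 1  1  2  2  3  4  4  4  5
  R[6]: 1  2  3  3  4  5  5  5  6
  R[7]: 1  2  3  3  4  5  5  6  7
  R[8]: 1  2  3  3  4  5  6  7  8
  R[9]: 1  2  3  4  5  6  7  8  9

reading off 1-entries of Δ²R: w = (1, 3, 9, 5, 6, 2, 8, 7, 4).

Rothe diagram D(w) (14 cells), 5 SE-corners (essential conditions):

[(3, 8, 2), (5, 2, 1), (5, 4, 2), (7, 7, 5), (8, 4, 3)]


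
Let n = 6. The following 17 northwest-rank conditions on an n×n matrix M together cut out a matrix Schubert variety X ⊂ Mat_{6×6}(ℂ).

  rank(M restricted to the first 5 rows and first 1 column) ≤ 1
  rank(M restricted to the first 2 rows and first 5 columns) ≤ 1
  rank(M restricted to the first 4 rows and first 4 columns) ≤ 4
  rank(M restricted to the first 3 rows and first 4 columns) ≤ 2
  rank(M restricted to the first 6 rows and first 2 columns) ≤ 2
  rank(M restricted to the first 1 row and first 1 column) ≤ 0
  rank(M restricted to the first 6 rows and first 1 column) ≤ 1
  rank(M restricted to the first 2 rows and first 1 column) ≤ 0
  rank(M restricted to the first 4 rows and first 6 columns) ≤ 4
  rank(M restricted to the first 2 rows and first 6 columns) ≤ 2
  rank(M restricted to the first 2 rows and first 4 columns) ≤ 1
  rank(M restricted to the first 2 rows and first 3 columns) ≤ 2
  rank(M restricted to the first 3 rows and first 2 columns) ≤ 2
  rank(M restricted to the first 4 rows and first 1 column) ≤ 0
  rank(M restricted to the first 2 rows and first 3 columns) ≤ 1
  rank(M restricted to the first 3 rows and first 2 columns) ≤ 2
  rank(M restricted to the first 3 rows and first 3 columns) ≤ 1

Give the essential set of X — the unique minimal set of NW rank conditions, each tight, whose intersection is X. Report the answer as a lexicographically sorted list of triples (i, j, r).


Recovering R(i,j) via the rank-extension bound from the 17 conditions:

  R[1]: 0 1 1 1 1 1
  R[2]: 0 1 1 1 1 2
  R[3]: 0 1 1 2 2 3
  R[4]: 0 1 2 3 3 4
  R[5]: 1 2 3 4 4 5
  R[6]: 1 2 3 4 5 6

reading off 1-entries of Δ²R: w = (2, 6, 4, 3, 1, 5).

Fulton essential set (3 of the 8 Rothe cells):

[(2, 5, 1), (3, 3, 1), (4, 1, 0)]


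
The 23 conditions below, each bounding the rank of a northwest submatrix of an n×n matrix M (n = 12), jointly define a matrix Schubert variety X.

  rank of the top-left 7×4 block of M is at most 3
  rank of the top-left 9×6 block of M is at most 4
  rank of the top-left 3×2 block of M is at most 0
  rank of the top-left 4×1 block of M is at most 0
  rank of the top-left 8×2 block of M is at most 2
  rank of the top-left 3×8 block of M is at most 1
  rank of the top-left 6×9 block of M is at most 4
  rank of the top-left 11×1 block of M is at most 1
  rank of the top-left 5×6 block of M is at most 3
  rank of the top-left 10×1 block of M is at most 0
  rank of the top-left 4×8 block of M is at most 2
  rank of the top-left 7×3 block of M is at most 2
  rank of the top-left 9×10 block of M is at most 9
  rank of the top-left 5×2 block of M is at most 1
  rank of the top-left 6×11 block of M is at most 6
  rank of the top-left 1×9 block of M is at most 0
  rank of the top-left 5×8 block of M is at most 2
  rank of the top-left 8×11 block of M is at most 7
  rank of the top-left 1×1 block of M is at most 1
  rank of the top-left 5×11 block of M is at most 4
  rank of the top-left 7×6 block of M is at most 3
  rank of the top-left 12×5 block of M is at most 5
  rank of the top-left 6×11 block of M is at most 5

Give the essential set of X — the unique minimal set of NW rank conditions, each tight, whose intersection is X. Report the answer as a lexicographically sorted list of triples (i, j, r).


Computing R[i][j] = min implied NW-rank bound (n=12, 23 conditions):

  row 1: 0  0  0  0  0  0  0  0  0  1  1  1
  row 2: 0  0  1  1  1  1  1  1  1  2  2  2
  row 3: 0  0  1  1  1  1  1  1  2  3  3  3
  row 4: 0  1  2  2  2  2  2  2  3  4  4  4
  row 5: 0  1  2  2  2  2  2  2  3  4  4  5
  row 6: 0  1  2  3  3  3  3  3  4  5  5  6
  row 7: 0  1  2  3  3  3  4  4  5  6  6  7
  row 8: 0  1  2  3  4  4  5  5  6  7  7  8
  row 9: 0  1  2  3  4  4  5  6  7  8  8  9
  row 10: 0  1  2  3  4  5  6  7  8  9  9  10
  row 11: 1  2  3  4  5  6  7  8  9  10  10  11
  row 12: 1  2  3  4  5  6  7  8  9  10  11  12

the unique w with this rank table is (10, 3, 9, 2, 12, 4, 7, 5, 8, 6, 1, 11).

D(w) has 34 cells with 8 SE-corners; essential set:

[(1, 9, 0), (3, 2, 0), (3, 8, 1), (5, 8, 2), (5, 11, 4), (7, 6, 3), (9, 6, 4), (10, 1, 0)]


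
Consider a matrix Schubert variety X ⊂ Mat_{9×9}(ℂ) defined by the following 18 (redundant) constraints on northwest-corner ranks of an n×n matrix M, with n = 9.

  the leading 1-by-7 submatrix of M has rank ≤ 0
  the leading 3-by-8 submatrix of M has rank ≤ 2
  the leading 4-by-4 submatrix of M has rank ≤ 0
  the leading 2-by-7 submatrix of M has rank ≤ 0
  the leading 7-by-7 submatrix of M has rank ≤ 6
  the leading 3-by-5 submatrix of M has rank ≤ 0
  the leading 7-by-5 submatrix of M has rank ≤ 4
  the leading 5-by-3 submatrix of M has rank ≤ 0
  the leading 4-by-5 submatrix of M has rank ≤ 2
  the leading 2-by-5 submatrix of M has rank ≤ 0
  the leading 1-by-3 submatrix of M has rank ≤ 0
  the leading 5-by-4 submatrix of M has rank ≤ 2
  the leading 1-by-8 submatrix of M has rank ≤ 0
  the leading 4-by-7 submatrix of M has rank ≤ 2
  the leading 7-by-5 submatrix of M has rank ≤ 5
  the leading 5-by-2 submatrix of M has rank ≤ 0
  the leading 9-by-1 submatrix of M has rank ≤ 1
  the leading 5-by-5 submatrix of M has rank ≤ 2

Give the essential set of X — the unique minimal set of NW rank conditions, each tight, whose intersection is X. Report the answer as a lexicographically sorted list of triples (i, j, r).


Rank table r_w(9×9) implied by the 18 constraints:

  R[1]: 0 0 0 0 0 0 0 0 1
  R[2]: 0 0 0 0 0 0 0 1 2
  R[3]: 0 0 0 0 0 1 1 2 3
  R[4]: 0 0 0 0 1 2 2 3 4
  R[5]: 0 0 0 1 2 3 3 4 5
  R[6]: 1 1 1 2 3 4 4 5 6
  R[7]: 1 2 2 3 4 5 5 6 7
  R[8]: 1 2 3 4 5 6 6 7 8
  R[9]: 1 2 3 4 5 6 7 8 9

so w = (9, 8, 6, 5, 4, 1, 2, 3, 7).

Rothe diagram D(w) (27 cells), 5 SE-corners (essential conditions):

[(1, 8, 0), (2, 7, 0), (3, 5, 0), (4, 4, 0), (5, 3, 0)]


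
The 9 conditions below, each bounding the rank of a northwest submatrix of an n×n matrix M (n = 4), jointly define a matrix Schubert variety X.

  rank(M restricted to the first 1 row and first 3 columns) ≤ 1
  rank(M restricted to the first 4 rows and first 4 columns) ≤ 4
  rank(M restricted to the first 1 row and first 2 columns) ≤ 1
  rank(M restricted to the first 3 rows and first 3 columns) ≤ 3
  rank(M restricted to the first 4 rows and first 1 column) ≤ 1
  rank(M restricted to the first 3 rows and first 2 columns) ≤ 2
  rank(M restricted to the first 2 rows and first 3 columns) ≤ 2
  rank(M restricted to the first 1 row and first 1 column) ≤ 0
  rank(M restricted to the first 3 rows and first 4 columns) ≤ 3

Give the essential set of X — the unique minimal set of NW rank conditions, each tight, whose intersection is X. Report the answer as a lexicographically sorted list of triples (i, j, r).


Propagating the 9 rank bounds to every northwest block:

  row 1: 0 | 1 | 1 | 1
  row 2: 1 | 2 | 2 | 2
  row 3: 1 | 2 | 3 | 3
  row 4: 1 | 2 | 3 | 4

so w = (2, 1, 3, 4).

ℓ(w)=1; the 1 essential cell (i,j,r):

[(1, 1, 0)]


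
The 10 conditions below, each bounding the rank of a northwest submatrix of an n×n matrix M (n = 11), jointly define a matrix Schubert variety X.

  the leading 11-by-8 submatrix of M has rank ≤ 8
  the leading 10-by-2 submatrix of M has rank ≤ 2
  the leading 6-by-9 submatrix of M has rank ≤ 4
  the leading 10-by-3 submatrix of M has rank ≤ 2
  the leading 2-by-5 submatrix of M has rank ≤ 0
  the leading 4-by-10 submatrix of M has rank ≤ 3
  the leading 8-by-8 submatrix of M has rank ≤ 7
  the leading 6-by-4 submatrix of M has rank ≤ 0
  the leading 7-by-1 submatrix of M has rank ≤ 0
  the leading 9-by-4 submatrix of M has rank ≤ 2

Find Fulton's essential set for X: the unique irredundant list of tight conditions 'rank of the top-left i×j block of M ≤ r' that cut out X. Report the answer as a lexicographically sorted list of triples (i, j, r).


Computing R[i][j] = min implied NW-rank bound (n=11, 10 conditions):

  i=1: 0 | 0 | 0 | 0 | 0 | 1 | 1 | 1 | 1 | 1 | 1
  i=2: 0 | 0 | 0 | 0 | 0 | 1 | 2 | 2 | 2 | 2 | 2
  i=3: 0 | 0 | 0 | 0 | 1 | 2 | 3 | 3 | 3 | 3 | 3
  i=4: 0 | 0 | 0 | 0 | 1 | 2 | 3 | 3 | 3 | 3 | 4
  i=5: 0 | 0 | 0 | 0 | 1 | 2 | 3 | 4 | 4 | 4 | 5
  i=6: 0 | 0 | 0 | 0 | 1 | 2 | 3 | 4 | 4 | 5 | 6
  i=7: 0 | 1 | 1 | 1 | 2 | 3 | 4 | 5 | 5 | 6 | 7
  i=8: 1 | 2 | 2 | 2 | 3 | 4 | 5 | 6 | 6 | 7 | 8
  i=9: 1 | 2 | 2 | 2 | 3 | 4 | 5 | 6 | 7 | 8 | 9
  i=10: 1 | 2 | 2 | 3 | 4 | 5 | 6 | 7 | 8 | 9 | 10
  i=11: 1 | 2 | 3 | 4 | 5 | 6 | 7 | 8 | 9 | 10 | 11

second differences of R give the permutation w = (6, 7, 5, 11, 8, 10, 2, 1, 9, 4, 3).

ℓ(w)=34; the 7 essential cells (i,j,r):

[(2, 5, 0), (4, 10, 3), (6, 4, 0), (6, 9, 4), (7, 1, 0), (9, 4, 2), (10, 3, 2)]


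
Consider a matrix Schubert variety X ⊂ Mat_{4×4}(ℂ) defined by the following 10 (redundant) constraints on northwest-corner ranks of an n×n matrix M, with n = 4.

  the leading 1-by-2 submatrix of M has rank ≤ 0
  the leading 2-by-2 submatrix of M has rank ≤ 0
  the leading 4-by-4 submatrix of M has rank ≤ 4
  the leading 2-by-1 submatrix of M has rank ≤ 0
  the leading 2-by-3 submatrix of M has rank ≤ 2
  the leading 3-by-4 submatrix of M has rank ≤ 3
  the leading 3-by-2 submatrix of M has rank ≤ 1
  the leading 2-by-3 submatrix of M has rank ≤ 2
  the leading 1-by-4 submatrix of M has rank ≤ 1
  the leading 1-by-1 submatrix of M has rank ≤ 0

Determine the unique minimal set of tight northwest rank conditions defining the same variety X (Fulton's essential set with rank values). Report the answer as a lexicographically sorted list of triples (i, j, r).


Recovering R(i,j) via the rank-extension bound from the 10 conditions:

  row 1: 0  0  1  1
  row 2: 0  0  1  2
  row 3: 1  1  2  3
  row 4: 1  2  3  4

hence w(1..4) = (3, 4, 1, 2).

D(w) has 4 cells with 1 SE-corner; essential set:

[(2, 2, 0)]


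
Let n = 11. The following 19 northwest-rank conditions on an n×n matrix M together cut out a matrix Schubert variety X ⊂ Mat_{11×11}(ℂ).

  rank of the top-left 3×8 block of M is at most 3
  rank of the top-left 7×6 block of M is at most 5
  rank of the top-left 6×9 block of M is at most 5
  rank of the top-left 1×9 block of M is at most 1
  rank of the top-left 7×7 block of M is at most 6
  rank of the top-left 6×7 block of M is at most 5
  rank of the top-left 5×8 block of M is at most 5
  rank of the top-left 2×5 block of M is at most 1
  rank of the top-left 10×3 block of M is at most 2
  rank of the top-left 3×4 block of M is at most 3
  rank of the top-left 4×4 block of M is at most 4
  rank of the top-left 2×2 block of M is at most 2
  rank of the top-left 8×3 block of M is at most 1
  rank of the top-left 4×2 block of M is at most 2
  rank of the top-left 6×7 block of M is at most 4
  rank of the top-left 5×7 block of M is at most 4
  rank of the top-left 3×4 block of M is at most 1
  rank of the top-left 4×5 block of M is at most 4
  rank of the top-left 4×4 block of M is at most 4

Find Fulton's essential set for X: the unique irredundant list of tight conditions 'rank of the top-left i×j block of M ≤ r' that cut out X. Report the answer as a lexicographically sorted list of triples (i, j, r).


Reconstructing r_w from the 19 given conditions:

  R[1]: 1 1 1 1 1 1 1 1 1 1 1
  R[2]: 1 1 1 1 1 2 2 2 2 2 2
  R[3]: 1 1 1 1 2 3 3 3 3 3 3
  R[4]: 1 1 1 2 3 4 4 4 4 4 4
  R[5]: 1 1 1 2 3 4 4 5 5 5 5
  R[6]: 1 1 1 2 3 4 4 5 5 6 6
  R[7]: 1 1 1 2 3 4 5 6 6 7 7
  R[8]: 1 1 1 2 3 4 5 6 7 8 8
  R[9]: 1 2 2 3 4 5 6 7 8 9 9
  R[10]: 1 2 2 3 4 5 6 7 8 9 10
  R[11]: 1 2 3 4 5 6 7 8 9 10 11

giving w = (1, 6, 5, 4, 8, 10, 7, 9, 2, 11, 3) via Δ²R.

|D(w)|=21, |Ess(w)|=6:

[(2, 5, 1), (3, 4, 1), (6, 7, 4), (6, 9, 5), (8, 3, 1), (10, 3, 2)]


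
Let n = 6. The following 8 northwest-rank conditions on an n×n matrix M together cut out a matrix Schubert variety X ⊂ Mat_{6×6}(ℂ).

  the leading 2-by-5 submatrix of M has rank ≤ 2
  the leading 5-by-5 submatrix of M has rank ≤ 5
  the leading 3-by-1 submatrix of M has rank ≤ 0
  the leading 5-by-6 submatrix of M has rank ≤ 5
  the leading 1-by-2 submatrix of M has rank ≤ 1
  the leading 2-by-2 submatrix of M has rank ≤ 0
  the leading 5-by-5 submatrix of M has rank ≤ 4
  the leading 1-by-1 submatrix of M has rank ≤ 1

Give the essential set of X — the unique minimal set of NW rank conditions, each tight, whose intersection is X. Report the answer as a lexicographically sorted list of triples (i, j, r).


Computing R[i][j] = min implied NW-rank bound (n=6, 8 conditions):

  0 0 1 1 1 1
  0 0 1 2 2 2
  0 1 2 3 3 3
  1 2 3 4 4 4
  1 2 3 4 4 5
  1 2 3 4 5 6

the unique w with this rank table is (3, 4, 2, 1, 6, 5).

3 SE-corners of the 6-cell Rothe diagram give Ess(w):

[(2, 2, 0), (3, 1, 0), (5, 5, 4)]


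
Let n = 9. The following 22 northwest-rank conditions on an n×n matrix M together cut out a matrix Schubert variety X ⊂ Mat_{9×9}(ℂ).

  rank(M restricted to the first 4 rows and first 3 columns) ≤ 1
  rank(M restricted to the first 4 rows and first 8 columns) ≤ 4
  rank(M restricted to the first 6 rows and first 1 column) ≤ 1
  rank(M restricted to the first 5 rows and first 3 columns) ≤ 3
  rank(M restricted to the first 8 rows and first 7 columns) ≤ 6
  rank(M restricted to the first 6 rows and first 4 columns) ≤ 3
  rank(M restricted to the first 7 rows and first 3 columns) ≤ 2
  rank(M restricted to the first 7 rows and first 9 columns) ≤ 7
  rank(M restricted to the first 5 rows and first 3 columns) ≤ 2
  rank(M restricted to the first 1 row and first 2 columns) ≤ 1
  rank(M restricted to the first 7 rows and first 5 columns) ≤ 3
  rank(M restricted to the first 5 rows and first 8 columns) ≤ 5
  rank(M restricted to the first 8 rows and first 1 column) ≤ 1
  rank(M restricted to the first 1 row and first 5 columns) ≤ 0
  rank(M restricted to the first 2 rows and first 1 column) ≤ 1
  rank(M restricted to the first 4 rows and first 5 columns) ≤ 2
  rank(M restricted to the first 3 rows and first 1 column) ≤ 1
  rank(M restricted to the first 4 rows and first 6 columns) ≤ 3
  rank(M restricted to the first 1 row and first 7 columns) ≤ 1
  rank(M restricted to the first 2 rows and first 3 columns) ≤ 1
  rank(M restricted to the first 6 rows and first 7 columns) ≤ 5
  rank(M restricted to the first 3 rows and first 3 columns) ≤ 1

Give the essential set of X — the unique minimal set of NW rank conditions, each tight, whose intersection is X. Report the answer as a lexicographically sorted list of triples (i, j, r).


Rank table r_w(9×9) implied by the 22 constraints:

  R[1]: 0 | 0 | 0 | 0 | 0 | 1 | 1 | 1 | 1
  R[2]: 1 | 1 | 1 | 1 | 1 | 2 | 2 | 2 | 2
  R[3]: 1 | 1 | 1 | 2 | 2 | 3 | 3 | 3 | 3
  R[4]: 1 | 1 | 1 | 2 | 2 | 3 | 4 | 4 | 4
  R[5]: 1 | 2 | 2 | 3 | 3 | 4 | 5 | 5 | 5
  R[6]: 1 | 2 | 2 | 3 | 3 | 4 | 5 | 6 | 6
  R[7]: 1 | 2 | 2 | 3 | 3 | 4 | 5 | 6 | 7
  R[8]: 1 | 2 | 3 | 4 | 4 | 5 | 6 | 7 | 8
  R[9]: 1 | 2 | 3 | 4 | 5 | 6 | 7 | 8 | 9

so w = (6, 1, 4, 7, 2, 8, 9, 3, 5).

Fulton essential set (5 of the 14 Rothe cells):

[(1, 5, 0), (4, 3, 1), (4, 5, 2), (7, 3, 2), (7, 5, 3)]


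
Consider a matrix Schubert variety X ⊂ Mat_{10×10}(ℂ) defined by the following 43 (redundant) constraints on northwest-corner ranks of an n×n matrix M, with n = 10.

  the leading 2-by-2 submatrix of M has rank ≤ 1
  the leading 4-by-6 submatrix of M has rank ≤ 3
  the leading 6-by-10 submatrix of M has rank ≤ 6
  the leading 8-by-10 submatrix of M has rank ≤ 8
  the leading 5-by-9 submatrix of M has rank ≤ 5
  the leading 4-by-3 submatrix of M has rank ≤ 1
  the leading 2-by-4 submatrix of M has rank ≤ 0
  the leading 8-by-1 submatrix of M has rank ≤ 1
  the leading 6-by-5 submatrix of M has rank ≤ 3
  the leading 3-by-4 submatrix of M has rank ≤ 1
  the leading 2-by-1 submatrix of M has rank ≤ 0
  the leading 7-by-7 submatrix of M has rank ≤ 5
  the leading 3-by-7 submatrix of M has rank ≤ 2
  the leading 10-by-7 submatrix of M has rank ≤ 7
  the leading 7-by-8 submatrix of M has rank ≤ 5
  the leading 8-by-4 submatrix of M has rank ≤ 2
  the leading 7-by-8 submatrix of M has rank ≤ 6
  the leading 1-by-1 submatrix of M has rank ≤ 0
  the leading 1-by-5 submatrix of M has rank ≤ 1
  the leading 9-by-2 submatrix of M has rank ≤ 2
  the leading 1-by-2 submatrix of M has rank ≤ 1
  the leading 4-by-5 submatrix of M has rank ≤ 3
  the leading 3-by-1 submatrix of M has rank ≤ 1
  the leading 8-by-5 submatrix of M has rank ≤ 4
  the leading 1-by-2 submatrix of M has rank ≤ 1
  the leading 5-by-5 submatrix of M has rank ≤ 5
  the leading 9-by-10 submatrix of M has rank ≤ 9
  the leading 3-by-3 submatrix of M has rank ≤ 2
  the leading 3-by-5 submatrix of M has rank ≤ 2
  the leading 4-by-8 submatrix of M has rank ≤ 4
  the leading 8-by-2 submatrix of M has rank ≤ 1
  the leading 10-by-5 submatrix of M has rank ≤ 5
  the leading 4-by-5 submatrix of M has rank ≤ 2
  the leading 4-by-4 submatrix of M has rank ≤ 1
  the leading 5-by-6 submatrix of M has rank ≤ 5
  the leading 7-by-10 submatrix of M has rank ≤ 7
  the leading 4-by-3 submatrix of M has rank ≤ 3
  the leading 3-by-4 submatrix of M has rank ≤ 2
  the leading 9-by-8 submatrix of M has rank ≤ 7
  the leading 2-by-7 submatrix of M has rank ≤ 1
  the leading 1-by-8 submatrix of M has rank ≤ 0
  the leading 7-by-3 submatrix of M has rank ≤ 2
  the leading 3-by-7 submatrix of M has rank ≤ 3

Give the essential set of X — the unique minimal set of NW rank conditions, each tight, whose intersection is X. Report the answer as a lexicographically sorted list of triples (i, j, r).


The tightest implied rank at each (i,j), from the 43 conditions:

  i=1: 0 | 0 | 0 | 0 | 0 | 0 | 0 | 0 | 1 | 1
  i=2: 0 | 0 | 0 | 0 | 1 | 1 | 1 | 1 | 2 | 2
  i=3: 1 | 1 | 1 | 1 | 2 | 2 | 2 | 2 | 3 | 3
  i=4: 1 | 1 | 1 | 1 | 2 | 3 | 3 | 3 | 4 | 4
  i=5: 1 | 1 | 2 | 2 | 3 | 4 | 4 | 4 | 5 | 5
  i=6: 1 | 1 | 2 | 2 | 3 | 4 | 5 | 5 | 6 | 6
  i=7: 1 | 1 | 2 | 2 | 3 | 4 | 5 | 5 | 6 | 7
  i=8: 1 | 1 | 2 | 2 | 3 | 4 | 5 | 6 | 7 | 8
  i=9: 1 | 2 | 3 | 3 | 4 | 5 | 6 | 7 | 8 | 9
  i=10: 1 | 2 | 3 | 4 | 5 | 6 | 7 | 8 | 9 | 10

so w = (9, 5, 1, 6, 3, 7, 10, 8, 2, 4).

ℓ(w)=23; the 6 essential cells (i,j,r):

[(1, 8, 0), (2, 4, 0), (4, 4, 1), (7, 8, 5), (8, 2, 1), (8, 4, 2)]


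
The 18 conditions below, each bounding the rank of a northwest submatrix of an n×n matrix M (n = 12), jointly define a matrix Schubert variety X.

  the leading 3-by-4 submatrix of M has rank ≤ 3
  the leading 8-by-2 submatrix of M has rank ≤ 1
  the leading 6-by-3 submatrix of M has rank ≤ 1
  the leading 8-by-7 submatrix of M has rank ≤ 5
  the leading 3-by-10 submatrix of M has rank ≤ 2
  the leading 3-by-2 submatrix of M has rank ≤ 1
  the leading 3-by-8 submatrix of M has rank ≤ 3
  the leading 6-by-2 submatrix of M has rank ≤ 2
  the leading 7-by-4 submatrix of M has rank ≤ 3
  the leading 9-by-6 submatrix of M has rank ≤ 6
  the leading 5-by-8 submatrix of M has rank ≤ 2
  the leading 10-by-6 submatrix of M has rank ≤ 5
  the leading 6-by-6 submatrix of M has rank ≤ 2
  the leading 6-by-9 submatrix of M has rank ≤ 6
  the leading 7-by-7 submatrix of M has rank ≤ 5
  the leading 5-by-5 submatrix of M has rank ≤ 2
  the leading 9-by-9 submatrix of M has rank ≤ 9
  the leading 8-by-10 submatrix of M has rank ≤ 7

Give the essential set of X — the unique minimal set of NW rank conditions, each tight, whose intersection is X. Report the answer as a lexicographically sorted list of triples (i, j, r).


Recovering R(i,j) via the rank-extension bound from the 18 conditions:

  i=1: 1  1  1  1  1  1  1  1  1  1  1  1
  i=2: 1  1  1  2  2  2  2  2  2  2  2  2
  i=3: 1  1  1  2  2  2  2  2  2  2  3  3
  i=4: 1  1  1  2  2  2  2  2  3  3  4  4
  i=5: 1  1  1  2  2  2  2  2  3  4  5  5
  i=6: 1  1  1  2  2  2  3  3  4  5  6  6
  i=7: 1  1  2  3  3  3  4  4  5  6  7  7
  i=8: 1  1  2  3  4  4  5  5  6  7  8  8
  i=9: 1  2  3  4  5  5  6  6  7  8  9  9
  i=10: 1  2  3  4  5  5  6  7  8  9  10  10
  i=11: 1  2  3  4  5  6  7  8  9  10  11  11
  i=12: 1  2  3  4  5  6  7  8  9  10  11  12

giving w = (1, 4, 11, 9, 10, 7, 3, 5, 2, 8, 6, 12) via Δ²R.

|D(w)|=29, |Ess(w)|=6:

[(3, 10, 2), (5, 8, 2), (6, 3, 1), (6, 6, 2), (8, 2, 1), (10, 6, 5)]
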